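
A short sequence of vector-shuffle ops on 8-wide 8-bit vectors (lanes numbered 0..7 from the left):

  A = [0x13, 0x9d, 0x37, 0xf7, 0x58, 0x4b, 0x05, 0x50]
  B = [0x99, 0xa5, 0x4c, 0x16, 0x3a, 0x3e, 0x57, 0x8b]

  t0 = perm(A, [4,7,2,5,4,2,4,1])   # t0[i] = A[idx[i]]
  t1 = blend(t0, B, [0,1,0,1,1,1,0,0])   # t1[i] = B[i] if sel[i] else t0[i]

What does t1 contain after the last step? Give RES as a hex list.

→ t0 |58|50|37|4b|58|37|58|9d|
→ t1 |58|a5|37|16|3a|3e|58|9d|

RES = [ 0x58  0xa5  0x37  0x16  0x3a  0x3e  0x58  0x9d ]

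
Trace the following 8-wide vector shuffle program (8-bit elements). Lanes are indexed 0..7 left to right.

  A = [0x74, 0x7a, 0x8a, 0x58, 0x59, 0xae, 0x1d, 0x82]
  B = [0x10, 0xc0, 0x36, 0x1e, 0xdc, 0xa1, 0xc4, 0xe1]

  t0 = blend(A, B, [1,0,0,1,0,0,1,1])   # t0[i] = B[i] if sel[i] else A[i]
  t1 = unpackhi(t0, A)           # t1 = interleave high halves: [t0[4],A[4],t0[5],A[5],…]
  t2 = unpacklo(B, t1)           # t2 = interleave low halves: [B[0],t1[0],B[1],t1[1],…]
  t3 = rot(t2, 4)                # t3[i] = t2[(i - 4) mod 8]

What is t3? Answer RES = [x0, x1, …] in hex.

  t0: 10 7a 8a 1e 59 ae c4 e1
  t1: 59 59 ae ae c4 1d e1 82
  t2: 10 59 c0 59 36 ae 1e ae
  t3: 36 ae 1e ae 10 59 c0 59

RES = [0x36, 0xae, 0x1e, 0xae, 0x10, 0x59, 0xc0, 0x59]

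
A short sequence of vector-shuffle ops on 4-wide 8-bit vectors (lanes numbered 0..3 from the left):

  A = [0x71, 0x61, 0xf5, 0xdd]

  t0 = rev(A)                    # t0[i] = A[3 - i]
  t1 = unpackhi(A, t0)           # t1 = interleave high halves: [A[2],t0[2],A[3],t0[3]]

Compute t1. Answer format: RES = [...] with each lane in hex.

t0 = [0xdd, 0xf5, 0x61, 0x71]
t1 = [0xf5, 0x61, 0xdd, 0x71]

RES = [0xf5, 0x61, 0xdd, 0x71]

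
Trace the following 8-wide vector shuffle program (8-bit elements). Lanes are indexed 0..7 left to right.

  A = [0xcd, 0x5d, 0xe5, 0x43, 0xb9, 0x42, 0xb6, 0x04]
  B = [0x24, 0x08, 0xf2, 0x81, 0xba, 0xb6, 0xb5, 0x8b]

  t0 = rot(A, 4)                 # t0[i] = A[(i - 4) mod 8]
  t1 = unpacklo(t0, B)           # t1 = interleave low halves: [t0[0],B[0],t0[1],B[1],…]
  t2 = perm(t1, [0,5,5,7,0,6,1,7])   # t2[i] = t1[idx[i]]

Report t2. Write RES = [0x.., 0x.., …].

RES = [0xb9, 0xf2, 0xf2, 0x81, 0xb9, 0x04, 0x24, 0x81]

  t0: b9 42 b6 04 cd 5d e5 43
  t1: b9 24 42 08 b6 f2 04 81
  t2: b9 f2 f2 81 b9 04 24 81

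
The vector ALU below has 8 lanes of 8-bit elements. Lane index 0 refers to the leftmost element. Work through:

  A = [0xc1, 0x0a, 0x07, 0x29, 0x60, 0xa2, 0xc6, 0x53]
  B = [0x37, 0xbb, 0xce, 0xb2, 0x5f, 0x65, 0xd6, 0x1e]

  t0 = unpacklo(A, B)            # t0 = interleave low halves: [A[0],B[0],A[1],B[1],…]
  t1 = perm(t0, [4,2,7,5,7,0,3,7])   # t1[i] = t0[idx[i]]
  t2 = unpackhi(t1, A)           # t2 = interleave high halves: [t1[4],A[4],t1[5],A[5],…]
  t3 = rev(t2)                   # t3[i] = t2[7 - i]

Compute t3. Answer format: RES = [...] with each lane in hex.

t0 = [0xc1, 0x37, 0x0a, 0xbb, 0x07, 0xce, 0x29, 0xb2]
t1 = [0x07, 0x0a, 0xb2, 0xce, 0xb2, 0xc1, 0xbb, 0xb2]
t2 = [0xb2, 0x60, 0xc1, 0xa2, 0xbb, 0xc6, 0xb2, 0x53]
t3 = [0x53, 0xb2, 0xc6, 0xbb, 0xa2, 0xc1, 0x60, 0xb2]

RES = [0x53, 0xb2, 0xc6, 0xbb, 0xa2, 0xc1, 0x60, 0xb2]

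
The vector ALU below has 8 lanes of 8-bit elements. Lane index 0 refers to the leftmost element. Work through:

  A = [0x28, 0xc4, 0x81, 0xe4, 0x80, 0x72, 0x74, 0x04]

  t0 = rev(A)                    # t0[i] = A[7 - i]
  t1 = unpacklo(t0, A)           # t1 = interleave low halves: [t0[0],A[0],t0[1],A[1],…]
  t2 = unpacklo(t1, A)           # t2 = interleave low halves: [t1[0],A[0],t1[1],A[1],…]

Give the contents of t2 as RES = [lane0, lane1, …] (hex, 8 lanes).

→ t0 |04|74|72|80|e4|81|c4|28|
→ t1 |04|28|74|c4|72|81|80|e4|
→ t2 |04|28|28|c4|74|81|c4|e4|

RES = [ 0x04  0x28  0x28  0xc4  0x74  0x81  0xc4  0xe4 ]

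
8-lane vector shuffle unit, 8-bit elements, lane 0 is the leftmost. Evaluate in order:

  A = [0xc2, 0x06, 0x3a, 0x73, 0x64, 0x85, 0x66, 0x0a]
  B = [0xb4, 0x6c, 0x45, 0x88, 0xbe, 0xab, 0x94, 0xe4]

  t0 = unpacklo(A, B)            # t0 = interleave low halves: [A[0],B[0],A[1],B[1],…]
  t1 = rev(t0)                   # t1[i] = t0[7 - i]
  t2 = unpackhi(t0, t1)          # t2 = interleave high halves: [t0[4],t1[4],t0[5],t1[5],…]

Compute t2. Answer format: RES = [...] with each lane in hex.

RES = [0x3a, 0x6c, 0x45, 0x06, 0x73, 0xb4, 0x88, 0xc2]

→ t0 |c2|b4|06|6c|3a|45|73|88|
→ t1 |88|73|45|3a|6c|06|b4|c2|
→ t2 |3a|6c|45|06|73|b4|88|c2|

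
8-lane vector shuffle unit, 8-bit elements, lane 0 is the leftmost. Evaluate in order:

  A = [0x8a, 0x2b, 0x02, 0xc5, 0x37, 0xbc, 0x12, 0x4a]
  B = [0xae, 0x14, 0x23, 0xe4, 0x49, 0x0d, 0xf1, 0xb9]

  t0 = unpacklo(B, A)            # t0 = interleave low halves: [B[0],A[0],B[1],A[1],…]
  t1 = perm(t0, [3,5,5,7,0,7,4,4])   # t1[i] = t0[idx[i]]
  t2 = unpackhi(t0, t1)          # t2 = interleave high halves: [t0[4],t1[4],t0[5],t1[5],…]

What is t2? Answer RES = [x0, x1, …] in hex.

RES = [0x23, 0xae, 0x02, 0xc5, 0xe4, 0x23, 0xc5, 0x23]

  t0: ae 8a 14 2b 23 02 e4 c5
  t1: 2b 02 02 c5 ae c5 23 23
  t2: 23 ae 02 c5 e4 23 c5 23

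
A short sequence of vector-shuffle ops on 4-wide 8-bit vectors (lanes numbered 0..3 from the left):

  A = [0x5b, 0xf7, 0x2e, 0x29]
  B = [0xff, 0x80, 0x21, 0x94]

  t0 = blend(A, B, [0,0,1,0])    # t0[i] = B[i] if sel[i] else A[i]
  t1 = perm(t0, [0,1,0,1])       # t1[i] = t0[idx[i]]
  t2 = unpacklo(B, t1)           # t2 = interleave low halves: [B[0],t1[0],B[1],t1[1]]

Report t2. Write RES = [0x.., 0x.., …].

RES = [ 0xff  0x5b  0x80  0xf7 ]

t0 = [0x5b, 0xf7, 0x21, 0x29]
t1 = [0x5b, 0xf7, 0x5b, 0xf7]
t2 = [0xff, 0x5b, 0x80, 0xf7]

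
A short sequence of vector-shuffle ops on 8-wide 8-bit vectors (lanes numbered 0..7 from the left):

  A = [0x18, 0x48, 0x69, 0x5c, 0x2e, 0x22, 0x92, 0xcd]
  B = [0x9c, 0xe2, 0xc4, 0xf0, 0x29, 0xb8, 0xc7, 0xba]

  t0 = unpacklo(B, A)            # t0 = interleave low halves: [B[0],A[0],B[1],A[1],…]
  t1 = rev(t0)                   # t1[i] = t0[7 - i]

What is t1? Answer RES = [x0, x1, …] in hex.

RES = [0x5c, 0xf0, 0x69, 0xc4, 0x48, 0xe2, 0x18, 0x9c]

  t0: 9c 18 e2 48 c4 69 f0 5c
  t1: 5c f0 69 c4 48 e2 18 9c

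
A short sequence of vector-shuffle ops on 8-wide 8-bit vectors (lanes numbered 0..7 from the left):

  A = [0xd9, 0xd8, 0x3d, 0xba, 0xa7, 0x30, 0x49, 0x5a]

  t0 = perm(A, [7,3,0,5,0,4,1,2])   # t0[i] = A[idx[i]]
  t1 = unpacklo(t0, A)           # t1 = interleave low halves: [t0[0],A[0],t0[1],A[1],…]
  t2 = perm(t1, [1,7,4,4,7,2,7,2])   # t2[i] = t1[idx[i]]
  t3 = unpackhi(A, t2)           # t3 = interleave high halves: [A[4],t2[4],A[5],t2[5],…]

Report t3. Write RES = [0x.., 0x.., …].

RES = [0xa7, 0xba, 0x30, 0xba, 0x49, 0xba, 0x5a, 0xba]

→ t0 |5a|ba|d9|30|d9|a7|d8|3d|
→ t1 |5a|d9|ba|d8|d9|3d|30|ba|
→ t2 |d9|ba|d9|d9|ba|ba|ba|ba|
→ t3 |a7|ba|30|ba|49|ba|5a|ba|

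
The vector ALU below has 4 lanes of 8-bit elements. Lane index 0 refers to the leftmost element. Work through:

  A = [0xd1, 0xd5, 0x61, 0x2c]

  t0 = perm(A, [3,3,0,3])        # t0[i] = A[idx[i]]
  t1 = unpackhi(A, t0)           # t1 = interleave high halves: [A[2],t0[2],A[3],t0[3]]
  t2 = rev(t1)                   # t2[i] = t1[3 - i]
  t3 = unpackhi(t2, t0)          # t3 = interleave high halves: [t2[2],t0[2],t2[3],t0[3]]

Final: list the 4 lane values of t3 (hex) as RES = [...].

→ t0 |2c|2c|d1|2c|
→ t1 |61|d1|2c|2c|
→ t2 |2c|2c|d1|61|
→ t3 |d1|d1|61|2c|

RES = [0xd1, 0xd1, 0x61, 0x2c]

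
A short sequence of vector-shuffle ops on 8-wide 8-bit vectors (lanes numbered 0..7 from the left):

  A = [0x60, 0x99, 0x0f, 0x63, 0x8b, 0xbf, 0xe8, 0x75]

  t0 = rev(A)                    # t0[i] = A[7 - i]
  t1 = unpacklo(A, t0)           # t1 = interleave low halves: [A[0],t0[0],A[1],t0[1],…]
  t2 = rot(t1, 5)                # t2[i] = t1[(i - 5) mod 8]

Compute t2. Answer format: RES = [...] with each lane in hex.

RES = [0xe8, 0x0f, 0xbf, 0x63, 0x8b, 0x60, 0x75, 0x99]

→ t0 |75|e8|bf|8b|63|0f|99|60|
→ t1 |60|75|99|e8|0f|bf|63|8b|
→ t2 |e8|0f|bf|63|8b|60|75|99|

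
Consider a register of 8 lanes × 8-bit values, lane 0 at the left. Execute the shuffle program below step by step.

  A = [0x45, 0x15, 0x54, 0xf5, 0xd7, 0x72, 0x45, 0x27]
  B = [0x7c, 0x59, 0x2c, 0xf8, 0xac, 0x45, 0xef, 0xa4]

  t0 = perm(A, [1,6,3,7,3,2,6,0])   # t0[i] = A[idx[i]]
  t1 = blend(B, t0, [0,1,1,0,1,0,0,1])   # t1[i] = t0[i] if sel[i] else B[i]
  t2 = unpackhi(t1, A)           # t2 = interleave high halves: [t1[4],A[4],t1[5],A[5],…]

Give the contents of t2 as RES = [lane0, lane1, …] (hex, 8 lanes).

RES = [ 0xf5  0xd7  0x45  0x72  0xef  0x45  0x45  0x27 ]

t0 = [0x15, 0x45, 0xf5, 0x27, 0xf5, 0x54, 0x45, 0x45]
t1 = [0x7c, 0x45, 0xf5, 0xf8, 0xf5, 0x45, 0xef, 0x45]
t2 = [0xf5, 0xd7, 0x45, 0x72, 0xef, 0x45, 0x45, 0x27]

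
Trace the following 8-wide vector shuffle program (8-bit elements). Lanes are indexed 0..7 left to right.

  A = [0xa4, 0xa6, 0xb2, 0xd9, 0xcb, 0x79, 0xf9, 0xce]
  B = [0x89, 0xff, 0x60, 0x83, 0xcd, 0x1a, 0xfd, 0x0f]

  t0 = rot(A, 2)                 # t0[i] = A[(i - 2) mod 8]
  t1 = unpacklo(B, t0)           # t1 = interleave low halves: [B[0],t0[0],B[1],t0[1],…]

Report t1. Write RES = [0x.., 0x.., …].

RES = [0x89, 0xf9, 0xff, 0xce, 0x60, 0xa4, 0x83, 0xa6]

→ t0 |f9|ce|a4|a6|b2|d9|cb|79|
→ t1 |89|f9|ff|ce|60|a4|83|a6|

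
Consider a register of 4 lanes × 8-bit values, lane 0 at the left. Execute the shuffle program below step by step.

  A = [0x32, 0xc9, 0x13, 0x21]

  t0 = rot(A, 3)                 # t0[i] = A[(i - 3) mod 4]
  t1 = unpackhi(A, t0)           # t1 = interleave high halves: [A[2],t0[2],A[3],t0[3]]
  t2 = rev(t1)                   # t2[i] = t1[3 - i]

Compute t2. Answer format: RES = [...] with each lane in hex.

t0 = [0xc9, 0x13, 0x21, 0x32]
t1 = [0x13, 0x21, 0x21, 0x32]
t2 = [0x32, 0x21, 0x21, 0x13]

RES = [0x32, 0x21, 0x21, 0x13]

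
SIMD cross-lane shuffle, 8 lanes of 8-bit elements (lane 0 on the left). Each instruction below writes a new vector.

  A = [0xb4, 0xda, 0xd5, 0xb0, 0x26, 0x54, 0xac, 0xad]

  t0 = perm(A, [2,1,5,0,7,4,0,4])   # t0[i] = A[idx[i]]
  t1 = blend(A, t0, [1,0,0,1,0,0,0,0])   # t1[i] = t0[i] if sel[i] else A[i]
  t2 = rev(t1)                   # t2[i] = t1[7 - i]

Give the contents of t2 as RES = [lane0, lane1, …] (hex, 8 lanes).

RES = [ 0xad  0xac  0x54  0x26  0xb4  0xd5  0xda  0xd5 ]

t0 = [0xd5, 0xda, 0x54, 0xb4, 0xad, 0x26, 0xb4, 0x26]
t1 = [0xd5, 0xda, 0xd5, 0xb4, 0x26, 0x54, 0xac, 0xad]
t2 = [0xad, 0xac, 0x54, 0x26, 0xb4, 0xd5, 0xda, 0xd5]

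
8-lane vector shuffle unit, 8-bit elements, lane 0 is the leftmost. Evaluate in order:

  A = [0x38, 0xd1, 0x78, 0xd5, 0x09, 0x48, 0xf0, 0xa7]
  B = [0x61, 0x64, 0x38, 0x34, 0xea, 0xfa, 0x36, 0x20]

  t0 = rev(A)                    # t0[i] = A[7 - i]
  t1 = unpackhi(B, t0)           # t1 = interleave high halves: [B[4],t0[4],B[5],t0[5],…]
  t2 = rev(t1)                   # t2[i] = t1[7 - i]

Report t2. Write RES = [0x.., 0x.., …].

t0 = [0xa7, 0xf0, 0x48, 0x09, 0xd5, 0x78, 0xd1, 0x38]
t1 = [0xea, 0xd5, 0xfa, 0x78, 0x36, 0xd1, 0x20, 0x38]
t2 = [0x38, 0x20, 0xd1, 0x36, 0x78, 0xfa, 0xd5, 0xea]

RES = [ 0x38  0x20  0xd1  0x36  0x78  0xfa  0xd5  0xea ]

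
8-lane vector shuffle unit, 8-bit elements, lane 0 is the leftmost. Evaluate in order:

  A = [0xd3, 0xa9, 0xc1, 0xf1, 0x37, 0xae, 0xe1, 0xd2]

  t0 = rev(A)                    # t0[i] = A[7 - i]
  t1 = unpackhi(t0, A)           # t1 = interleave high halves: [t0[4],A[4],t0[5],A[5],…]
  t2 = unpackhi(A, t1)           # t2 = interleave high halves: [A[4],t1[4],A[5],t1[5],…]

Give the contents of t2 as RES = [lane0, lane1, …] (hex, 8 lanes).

RES = [0x37, 0xa9, 0xae, 0xe1, 0xe1, 0xd3, 0xd2, 0xd2]

→ t0 |d2|e1|ae|37|f1|c1|a9|d3|
→ t1 |f1|37|c1|ae|a9|e1|d3|d2|
→ t2 |37|a9|ae|e1|e1|d3|d2|d2|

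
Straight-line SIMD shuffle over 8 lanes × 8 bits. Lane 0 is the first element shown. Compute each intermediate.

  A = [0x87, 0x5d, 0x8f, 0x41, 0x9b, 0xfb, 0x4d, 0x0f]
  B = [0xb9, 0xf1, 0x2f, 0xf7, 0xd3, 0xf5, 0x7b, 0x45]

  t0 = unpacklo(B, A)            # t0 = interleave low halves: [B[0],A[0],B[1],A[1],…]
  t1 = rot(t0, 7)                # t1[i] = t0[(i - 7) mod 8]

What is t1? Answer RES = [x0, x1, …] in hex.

RES = [ 0x87  0xf1  0x5d  0x2f  0x8f  0xf7  0x41  0xb9 ]

→ t0 |b9|87|f1|5d|2f|8f|f7|41|
→ t1 |87|f1|5d|2f|8f|f7|41|b9|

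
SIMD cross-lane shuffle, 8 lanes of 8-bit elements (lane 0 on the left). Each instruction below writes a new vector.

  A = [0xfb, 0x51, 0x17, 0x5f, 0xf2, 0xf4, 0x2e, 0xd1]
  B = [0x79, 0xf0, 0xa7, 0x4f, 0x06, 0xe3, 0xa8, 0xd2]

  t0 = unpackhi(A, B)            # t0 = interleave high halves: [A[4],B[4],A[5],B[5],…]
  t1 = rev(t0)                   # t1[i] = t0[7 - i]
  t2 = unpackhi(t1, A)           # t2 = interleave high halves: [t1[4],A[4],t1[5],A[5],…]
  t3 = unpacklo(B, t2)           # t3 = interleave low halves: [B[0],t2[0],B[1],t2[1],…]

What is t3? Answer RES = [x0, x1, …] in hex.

RES = [ 0x79  0xe3  0xf0  0xf2  0xa7  0xf4  0x4f  0xf4 ]

  t0: f2 06 f4 e3 2e a8 d1 d2
  t1: d2 d1 a8 2e e3 f4 06 f2
  t2: e3 f2 f4 f4 06 2e f2 d1
  t3: 79 e3 f0 f2 a7 f4 4f f4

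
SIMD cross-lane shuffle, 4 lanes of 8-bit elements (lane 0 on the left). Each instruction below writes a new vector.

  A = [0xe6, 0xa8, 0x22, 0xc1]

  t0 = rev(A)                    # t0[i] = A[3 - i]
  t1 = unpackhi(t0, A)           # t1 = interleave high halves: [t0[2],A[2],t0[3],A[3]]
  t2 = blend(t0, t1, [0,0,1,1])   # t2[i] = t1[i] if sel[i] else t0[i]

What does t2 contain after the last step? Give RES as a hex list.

t0 = [0xc1, 0x22, 0xa8, 0xe6]
t1 = [0xa8, 0x22, 0xe6, 0xc1]
t2 = [0xc1, 0x22, 0xe6, 0xc1]

RES = [ 0xc1  0x22  0xe6  0xc1 ]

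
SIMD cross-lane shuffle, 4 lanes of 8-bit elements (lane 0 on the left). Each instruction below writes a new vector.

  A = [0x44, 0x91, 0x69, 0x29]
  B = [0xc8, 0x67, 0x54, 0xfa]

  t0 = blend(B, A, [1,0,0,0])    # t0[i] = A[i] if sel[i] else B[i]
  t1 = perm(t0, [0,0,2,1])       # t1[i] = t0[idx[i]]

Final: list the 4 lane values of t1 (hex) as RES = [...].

→ t0 |44|67|54|fa|
→ t1 |44|44|54|67|

RES = [ 0x44  0x44  0x54  0x67 ]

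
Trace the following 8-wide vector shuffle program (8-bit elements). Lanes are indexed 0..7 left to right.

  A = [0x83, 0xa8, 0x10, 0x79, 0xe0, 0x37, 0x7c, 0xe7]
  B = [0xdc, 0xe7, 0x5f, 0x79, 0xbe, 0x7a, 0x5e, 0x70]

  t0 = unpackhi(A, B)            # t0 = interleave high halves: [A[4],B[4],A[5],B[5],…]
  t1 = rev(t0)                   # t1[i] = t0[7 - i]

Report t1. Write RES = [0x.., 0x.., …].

RES = [ 0x70  0xe7  0x5e  0x7c  0x7a  0x37  0xbe  0xe0 ]

  t0: e0 be 37 7a 7c 5e e7 70
  t1: 70 e7 5e 7c 7a 37 be e0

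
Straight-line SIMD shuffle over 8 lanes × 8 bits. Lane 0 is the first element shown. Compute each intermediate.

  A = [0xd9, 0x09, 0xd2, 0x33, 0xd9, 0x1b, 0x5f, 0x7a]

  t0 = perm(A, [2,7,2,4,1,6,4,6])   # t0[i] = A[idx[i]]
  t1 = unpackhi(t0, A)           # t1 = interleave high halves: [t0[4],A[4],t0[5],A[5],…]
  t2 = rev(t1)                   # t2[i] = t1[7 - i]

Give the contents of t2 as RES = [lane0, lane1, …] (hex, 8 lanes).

RES = [0x7a, 0x5f, 0x5f, 0xd9, 0x1b, 0x5f, 0xd9, 0x09]

→ t0 |d2|7a|d2|d9|09|5f|d9|5f|
→ t1 |09|d9|5f|1b|d9|5f|5f|7a|
→ t2 |7a|5f|5f|d9|1b|5f|d9|09|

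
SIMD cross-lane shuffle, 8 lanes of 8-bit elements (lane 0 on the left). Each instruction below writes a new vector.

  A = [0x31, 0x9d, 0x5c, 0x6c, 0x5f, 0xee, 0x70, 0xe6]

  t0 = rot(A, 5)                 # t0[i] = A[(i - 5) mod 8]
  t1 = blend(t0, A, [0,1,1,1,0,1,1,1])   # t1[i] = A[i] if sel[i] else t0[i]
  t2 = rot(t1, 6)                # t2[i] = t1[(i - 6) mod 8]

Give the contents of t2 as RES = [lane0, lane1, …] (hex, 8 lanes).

  t0: 6c 5f ee 70 e6 31 9d 5c
  t1: 6c 9d 5c 6c e6 ee 70 e6
  t2: 5c 6c e6 ee 70 e6 6c 9d

RES = [ 0x5c  0x6c  0xe6  0xee  0x70  0xe6  0x6c  0x9d ]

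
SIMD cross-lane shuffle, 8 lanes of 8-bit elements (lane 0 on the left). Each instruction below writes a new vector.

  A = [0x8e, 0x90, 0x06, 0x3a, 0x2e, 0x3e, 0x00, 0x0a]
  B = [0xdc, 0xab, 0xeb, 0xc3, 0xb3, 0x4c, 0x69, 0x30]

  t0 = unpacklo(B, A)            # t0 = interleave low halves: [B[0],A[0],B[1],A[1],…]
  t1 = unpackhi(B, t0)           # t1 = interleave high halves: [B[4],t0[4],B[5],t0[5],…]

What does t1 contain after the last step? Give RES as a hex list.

→ t0 |dc|8e|ab|90|eb|06|c3|3a|
→ t1 |b3|eb|4c|06|69|c3|30|3a|

RES = [ 0xb3  0xeb  0x4c  0x06  0x69  0xc3  0x30  0x3a ]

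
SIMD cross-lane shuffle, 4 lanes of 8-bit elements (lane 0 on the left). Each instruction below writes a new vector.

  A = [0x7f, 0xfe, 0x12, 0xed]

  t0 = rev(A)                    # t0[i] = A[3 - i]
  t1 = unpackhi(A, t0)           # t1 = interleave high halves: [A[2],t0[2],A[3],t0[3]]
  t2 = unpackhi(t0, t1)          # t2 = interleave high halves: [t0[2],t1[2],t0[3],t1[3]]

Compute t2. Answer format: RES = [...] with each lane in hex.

RES = [0xfe, 0xed, 0x7f, 0x7f]

  t0: ed 12 fe 7f
  t1: 12 fe ed 7f
  t2: fe ed 7f 7f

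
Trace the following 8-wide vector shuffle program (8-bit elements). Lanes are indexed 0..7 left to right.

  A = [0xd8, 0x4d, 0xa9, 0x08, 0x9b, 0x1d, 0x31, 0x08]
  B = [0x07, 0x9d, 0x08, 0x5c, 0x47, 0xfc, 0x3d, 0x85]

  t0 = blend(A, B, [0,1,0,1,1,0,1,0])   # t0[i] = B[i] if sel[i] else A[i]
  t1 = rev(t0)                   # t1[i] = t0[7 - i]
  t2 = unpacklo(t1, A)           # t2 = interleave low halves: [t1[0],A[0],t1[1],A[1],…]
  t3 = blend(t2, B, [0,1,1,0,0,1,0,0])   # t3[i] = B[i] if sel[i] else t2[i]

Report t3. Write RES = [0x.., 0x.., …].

RES = [ 0x08  0x9d  0x08  0x4d  0x1d  0xfc  0x47  0x08 ]

t0 = [0xd8, 0x9d, 0xa9, 0x5c, 0x47, 0x1d, 0x3d, 0x08]
t1 = [0x08, 0x3d, 0x1d, 0x47, 0x5c, 0xa9, 0x9d, 0xd8]
t2 = [0x08, 0xd8, 0x3d, 0x4d, 0x1d, 0xa9, 0x47, 0x08]
t3 = [0x08, 0x9d, 0x08, 0x4d, 0x1d, 0xfc, 0x47, 0x08]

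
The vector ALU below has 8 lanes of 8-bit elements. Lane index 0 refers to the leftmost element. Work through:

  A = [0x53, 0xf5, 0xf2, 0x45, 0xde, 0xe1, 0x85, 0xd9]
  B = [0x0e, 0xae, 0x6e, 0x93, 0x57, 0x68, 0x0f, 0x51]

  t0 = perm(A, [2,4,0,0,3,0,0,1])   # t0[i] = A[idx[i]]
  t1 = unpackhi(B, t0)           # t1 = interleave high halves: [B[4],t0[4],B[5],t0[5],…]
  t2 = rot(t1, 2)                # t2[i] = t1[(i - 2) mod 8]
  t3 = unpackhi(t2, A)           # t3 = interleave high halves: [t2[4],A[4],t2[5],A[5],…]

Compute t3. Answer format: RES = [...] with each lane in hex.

t0 = [0xf2, 0xde, 0x53, 0x53, 0x45, 0x53, 0x53, 0xf5]
t1 = [0x57, 0x45, 0x68, 0x53, 0x0f, 0x53, 0x51, 0xf5]
t2 = [0x51, 0xf5, 0x57, 0x45, 0x68, 0x53, 0x0f, 0x53]
t3 = [0x68, 0xde, 0x53, 0xe1, 0x0f, 0x85, 0x53, 0xd9]

RES = [ 0x68  0xde  0x53  0xe1  0x0f  0x85  0x53  0xd9 ]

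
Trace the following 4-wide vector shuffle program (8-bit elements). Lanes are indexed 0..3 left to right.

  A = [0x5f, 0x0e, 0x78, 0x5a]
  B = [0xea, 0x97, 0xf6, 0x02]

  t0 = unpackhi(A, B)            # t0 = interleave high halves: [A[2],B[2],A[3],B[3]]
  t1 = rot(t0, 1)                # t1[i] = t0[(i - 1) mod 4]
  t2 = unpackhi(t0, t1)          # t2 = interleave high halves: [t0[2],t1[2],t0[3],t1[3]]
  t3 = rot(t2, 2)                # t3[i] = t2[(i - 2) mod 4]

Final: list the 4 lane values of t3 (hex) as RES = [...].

→ t0 |78|f6|5a|02|
→ t1 |02|78|f6|5a|
→ t2 |5a|f6|02|5a|
→ t3 |02|5a|5a|f6|

RES = [0x02, 0x5a, 0x5a, 0xf6]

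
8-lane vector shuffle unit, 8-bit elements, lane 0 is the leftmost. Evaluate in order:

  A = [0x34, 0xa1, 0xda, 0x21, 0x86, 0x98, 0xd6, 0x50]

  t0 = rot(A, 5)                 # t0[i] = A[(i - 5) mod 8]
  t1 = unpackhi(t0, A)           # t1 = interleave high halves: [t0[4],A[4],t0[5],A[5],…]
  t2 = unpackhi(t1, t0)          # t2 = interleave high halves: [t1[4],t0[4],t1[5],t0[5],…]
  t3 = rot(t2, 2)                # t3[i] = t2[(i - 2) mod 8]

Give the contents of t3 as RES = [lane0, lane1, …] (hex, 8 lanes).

RES = [0x50, 0xda, 0xa1, 0x50, 0xd6, 0x34, 0xda, 0xa1]

  t0: 21 86 98 d6 50 34 a1 da
  t1: 50 86 34 98 a1 d6 da 50
  t2: a1 50 d6 34 da a1 50 da
  t3: 50 da a1 50 d6 34 da a1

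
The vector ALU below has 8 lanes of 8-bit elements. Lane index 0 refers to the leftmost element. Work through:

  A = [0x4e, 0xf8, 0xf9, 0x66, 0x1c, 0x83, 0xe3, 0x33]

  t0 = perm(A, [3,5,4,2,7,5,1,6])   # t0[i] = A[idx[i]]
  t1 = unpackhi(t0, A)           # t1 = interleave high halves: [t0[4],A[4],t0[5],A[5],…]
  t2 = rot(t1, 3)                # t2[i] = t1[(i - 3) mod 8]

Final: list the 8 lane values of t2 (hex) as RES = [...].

→ t0 |66|83|1c|f9|33|83|f8|e3|
→ t1 |33|1c|83|83|f8|e3|e3|33|
→ t2 |e3|e3|33|33|1c|83|83|f8|

RES = [ 0xe3  0xe3  0x33  0x33  0x1c  0x83  0x83  0xf8 ]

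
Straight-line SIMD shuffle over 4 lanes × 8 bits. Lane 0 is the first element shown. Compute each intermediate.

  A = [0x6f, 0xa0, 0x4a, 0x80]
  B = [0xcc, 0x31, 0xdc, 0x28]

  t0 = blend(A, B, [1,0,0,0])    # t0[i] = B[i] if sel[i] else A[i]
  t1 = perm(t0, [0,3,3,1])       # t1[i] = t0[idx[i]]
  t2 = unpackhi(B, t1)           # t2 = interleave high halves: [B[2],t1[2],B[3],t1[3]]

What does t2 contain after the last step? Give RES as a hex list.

RES = [0xdc, 0x80, 0x28, 0xa0]

→ t0 |cc|a0|4a|80|
→ t1 |cc|80|80|a0|
→ t2 |dc|80|28|a0|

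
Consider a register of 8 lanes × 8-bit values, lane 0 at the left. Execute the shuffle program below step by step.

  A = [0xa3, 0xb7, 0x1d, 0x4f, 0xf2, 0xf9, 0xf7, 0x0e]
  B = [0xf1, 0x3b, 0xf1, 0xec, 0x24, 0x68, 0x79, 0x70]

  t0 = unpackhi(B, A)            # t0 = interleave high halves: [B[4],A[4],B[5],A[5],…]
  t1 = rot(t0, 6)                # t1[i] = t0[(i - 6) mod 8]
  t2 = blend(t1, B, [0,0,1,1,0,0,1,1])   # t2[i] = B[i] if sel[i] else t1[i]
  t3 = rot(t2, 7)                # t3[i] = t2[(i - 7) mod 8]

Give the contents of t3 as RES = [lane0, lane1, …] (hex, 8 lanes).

  t0: 24 f2 68 f9 79 f7 70 0e
  t1: 68 f9 79 f7 70 0e 24 f2
  t2: 68 f9 f1 ec 70 0e 79 70
  t3: f9 f1 ec 70 0e 79 70 68

RES = [0xf9, 0xf1, 0xec, 0x70, 0x0e, 0x79, 0x70, 0x68]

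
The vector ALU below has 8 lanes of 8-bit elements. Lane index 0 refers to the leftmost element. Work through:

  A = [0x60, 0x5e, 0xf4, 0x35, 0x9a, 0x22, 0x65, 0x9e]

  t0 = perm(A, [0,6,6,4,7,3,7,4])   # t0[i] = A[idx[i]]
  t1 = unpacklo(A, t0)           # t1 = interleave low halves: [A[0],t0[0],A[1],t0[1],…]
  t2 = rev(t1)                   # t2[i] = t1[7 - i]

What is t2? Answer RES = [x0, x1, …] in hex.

RES = [0x9a, 0x35, 0x65, 0xf4, 0x65, 0x5e, 0x60, 0x60]

→ t0 |60|65|65|9a|9e|35|9e|9a|
→ t1 |60|60|5e|65|f4|65|35|9a|
→ t2 |9a|35|65|f4|65|5e|60|60|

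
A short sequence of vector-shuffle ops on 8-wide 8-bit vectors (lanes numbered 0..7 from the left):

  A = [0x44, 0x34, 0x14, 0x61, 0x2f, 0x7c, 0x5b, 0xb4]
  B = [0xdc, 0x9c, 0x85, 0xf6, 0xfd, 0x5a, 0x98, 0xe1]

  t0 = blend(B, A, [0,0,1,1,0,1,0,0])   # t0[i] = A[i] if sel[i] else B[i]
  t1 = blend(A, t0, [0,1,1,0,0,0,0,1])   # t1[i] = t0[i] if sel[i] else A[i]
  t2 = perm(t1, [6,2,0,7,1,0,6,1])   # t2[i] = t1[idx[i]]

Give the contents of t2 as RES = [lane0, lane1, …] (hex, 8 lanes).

→ t0 |dc|9c|14|61|fd|7c|98|e1|
→ t1 |44|9c|14|61|2f|7c|5b|e1|
→ t2 |5b|14|44|e1|9c|44|5b|9c|

RES = [ 0x5b  0x14  0x44  0xe1  0x9c  0x44  0x5b  0x9c ]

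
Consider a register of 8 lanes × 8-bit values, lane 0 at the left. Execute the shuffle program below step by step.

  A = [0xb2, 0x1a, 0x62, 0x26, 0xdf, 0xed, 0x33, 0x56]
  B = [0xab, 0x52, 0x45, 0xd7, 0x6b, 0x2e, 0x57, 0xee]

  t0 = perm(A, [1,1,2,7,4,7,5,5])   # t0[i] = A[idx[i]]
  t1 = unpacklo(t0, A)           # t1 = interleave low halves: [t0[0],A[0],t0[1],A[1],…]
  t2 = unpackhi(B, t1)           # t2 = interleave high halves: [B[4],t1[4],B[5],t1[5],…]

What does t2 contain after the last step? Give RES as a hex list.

t0 = [0x1a, 0x1a, 0x62, 0x56, 0xdf, 0x56, 0xed, 0xed]
t1 = [0x1a, 0xb2, 0x1a, 0x1a, 0x62, 0x62, 0x56, 0x26]
t2 = [0x6b, 0x62, 0x2e, 0x62, 0x57, 0x56, 0xee, 0x26]

RES = [ 0x6b  0x62  0x2e  0x62  0x57  0x56  0xee  0x26 ]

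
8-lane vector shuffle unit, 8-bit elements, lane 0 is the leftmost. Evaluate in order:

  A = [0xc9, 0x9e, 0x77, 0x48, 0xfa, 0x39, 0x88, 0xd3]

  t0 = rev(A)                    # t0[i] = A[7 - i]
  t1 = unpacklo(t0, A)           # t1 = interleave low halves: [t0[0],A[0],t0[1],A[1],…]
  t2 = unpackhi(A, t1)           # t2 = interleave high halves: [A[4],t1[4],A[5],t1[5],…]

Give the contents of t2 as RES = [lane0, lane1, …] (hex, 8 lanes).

→ t0 |d3|88|39|fa|48|77|9e|c9|
→ t1 |d3|c9|88|9e|39|77|fa|48|
→ t2 |fa|39|39|77|88|fa|d3|48|

RES = [0xfa, 0x39, 0x39, 0x77, 0x88, 0xfa, 0xd3, 0x48]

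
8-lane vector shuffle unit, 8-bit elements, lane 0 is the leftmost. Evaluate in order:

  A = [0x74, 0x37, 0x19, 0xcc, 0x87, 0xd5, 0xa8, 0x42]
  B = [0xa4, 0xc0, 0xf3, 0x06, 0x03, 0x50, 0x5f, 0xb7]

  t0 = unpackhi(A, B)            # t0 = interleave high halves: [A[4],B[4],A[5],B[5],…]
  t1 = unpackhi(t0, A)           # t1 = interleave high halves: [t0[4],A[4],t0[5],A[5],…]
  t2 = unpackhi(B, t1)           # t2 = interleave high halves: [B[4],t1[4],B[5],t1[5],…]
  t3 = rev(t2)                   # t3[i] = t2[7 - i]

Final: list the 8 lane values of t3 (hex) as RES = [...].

t0 = [0x87, 0x03, 0xd5, 0x50, 0xa8, 0x5f, 0x42, 0xb7]
t1 = [0xa8, 0x87, 0x5f, 0xd5, 0x42, 0xa8, 0xb7, 0x42]
t2 = [0x03, 0x42, 0x50, 0xa8, 0x5f, 0xb7, 0xb7, 0x42]
t3 = [0x42, 0xb7, 0xb7, 0x5f, 0xa8, 0x50, 0x42, 0x03]

RES = [ 0x42  0xb7  0xb7  0x5f  0xa8  0x50  0x42  0x03 ]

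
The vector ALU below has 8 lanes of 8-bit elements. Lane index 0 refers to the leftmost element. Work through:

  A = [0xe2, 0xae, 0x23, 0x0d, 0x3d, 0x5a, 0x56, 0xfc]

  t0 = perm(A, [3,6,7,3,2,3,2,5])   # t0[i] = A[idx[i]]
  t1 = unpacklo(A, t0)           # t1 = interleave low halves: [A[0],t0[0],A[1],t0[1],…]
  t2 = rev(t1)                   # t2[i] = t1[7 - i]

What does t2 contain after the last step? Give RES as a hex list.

→ t0 |0d|56|fc|0d|23|0d|23|5a|
→ t1 |e2|0d|ae|56|23|fc|0d|0d|
→ t2 |0d|0d|fc|23|56|ae|0d|e2|

RES = [ 0x0d  0x0d  0xfc  0x23  0x56  0xae  0x0d  0xe2 ]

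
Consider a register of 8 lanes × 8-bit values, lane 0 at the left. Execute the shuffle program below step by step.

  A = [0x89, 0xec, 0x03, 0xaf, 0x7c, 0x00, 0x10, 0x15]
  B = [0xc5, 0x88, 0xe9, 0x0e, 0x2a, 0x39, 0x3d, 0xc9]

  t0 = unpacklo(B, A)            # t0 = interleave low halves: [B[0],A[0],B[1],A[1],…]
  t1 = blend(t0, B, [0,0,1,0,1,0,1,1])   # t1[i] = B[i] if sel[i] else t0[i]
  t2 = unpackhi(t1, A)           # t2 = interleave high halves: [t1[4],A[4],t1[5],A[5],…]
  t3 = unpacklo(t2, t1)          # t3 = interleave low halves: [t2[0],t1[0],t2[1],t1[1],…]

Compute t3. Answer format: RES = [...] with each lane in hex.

  t0: c5 89 88 ec e9 03 0e af
  t1: c5 89 e9 ec 2a 03 3d c9
  t2: 2a 7c 03 00 3d 10 c9 15
  t3: 2a c5 7c 89 03 e9 00 ec

RES = [ 0x2a  0xc5  0x7c  0x89  0x03  0xe9  0x00  0xec ]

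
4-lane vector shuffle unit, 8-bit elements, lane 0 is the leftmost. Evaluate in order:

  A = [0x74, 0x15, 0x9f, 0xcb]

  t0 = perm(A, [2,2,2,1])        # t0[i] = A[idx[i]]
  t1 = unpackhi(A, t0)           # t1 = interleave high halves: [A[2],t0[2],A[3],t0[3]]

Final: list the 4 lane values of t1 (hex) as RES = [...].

t0 = [0x9f, 0x9f, 0x9f, 0x15]
t1 = [0x9f, 0x9f, 0xcb, 0x15]

RES = [0x9f, 0x9f, 0xcb, 0x15]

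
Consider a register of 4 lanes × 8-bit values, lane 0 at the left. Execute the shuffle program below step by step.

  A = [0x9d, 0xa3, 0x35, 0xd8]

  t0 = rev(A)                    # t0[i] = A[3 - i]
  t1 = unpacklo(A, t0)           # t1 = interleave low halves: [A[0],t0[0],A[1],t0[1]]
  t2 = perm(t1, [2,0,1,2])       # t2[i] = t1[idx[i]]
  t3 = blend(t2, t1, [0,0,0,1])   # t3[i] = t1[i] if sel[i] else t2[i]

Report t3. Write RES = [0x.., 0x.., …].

RES = [0xa3, 0x9d, 0xd8, 0x35]

  t0: d8 35 a3 9d
  t1: 9d d8 a3 35
  t2: a3 9d d8 a3
  t3: a3 9d d8 35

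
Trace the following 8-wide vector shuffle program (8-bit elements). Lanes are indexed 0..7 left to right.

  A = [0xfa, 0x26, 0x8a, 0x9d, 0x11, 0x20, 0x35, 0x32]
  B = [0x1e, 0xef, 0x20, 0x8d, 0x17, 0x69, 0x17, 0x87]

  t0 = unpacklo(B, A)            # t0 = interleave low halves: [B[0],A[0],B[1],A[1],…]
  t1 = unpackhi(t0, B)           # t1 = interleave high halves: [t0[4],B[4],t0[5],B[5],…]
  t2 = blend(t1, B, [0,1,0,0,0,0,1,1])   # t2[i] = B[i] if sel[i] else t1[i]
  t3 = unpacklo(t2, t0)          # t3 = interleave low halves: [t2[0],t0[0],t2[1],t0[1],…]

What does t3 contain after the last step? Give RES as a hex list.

  t0: 1e fa ef 26 20 8a 8d 9d
  t1: 20 17 8a 69 8d 17 9d 87
  t2: 20 ef 8a 69 8d 17 17 87
  t3: 20 1e ef fa 8a ef 69 26

RES = [0x20, 0x1e, 0xef, 0xfa, 0x8a, 0xef, 0x69, 0x26]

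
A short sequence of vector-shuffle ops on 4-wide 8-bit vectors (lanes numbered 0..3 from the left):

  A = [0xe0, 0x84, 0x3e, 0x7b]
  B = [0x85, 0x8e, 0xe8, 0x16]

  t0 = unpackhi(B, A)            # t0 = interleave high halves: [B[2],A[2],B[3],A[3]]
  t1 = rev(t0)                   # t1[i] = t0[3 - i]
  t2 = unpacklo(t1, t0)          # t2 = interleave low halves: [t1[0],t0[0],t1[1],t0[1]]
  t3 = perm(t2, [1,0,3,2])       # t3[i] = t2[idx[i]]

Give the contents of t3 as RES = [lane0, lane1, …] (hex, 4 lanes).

RES = [ 0xe8  0x7b  0x3e  0x16 ]

t0 = [0xe8, 0x3e, 0x16, 0x7b]
t1 = [0x7b, 0x16, 0x3e, 0xe8]
t2 = [0x7b, 0xe8, 0x16, 0x3e]
t3 = [0xe8, 0x7b, 0x3e, 0x16]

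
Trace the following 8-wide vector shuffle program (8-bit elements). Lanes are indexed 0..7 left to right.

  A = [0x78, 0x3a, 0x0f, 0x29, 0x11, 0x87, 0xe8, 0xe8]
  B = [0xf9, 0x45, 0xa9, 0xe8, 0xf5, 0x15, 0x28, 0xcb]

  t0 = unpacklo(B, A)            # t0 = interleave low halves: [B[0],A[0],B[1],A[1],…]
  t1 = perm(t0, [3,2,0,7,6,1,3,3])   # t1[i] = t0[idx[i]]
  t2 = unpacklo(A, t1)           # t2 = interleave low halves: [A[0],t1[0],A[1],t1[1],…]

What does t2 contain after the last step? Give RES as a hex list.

RES = [0x78, 0x3a, 0x3a, 0x45, 0x0f, 0xf9, 0x29, 0x29]

→ t0 |f9|78|45|3a|a9|0f|e8|29|
→ t1 |3a|45|f9|29|e8|78|3a|3a|
→ t2 |78|3a|3a|45|0f|f9|29|29|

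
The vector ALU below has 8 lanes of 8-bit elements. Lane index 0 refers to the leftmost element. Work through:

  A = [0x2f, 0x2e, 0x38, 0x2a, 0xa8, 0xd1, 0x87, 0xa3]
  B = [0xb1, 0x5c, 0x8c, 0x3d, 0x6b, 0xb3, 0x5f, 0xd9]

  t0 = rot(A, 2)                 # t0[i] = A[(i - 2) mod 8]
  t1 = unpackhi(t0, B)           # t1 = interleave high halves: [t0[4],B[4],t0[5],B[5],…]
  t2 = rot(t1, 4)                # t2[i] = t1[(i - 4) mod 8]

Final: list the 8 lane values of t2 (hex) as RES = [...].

→ t0 |87|a3|2f|2e|38|2a|a8|d1|
→ t1 |38|6b|2a|b3|a8|5f|d1|d9|
→ t2 |a8|5f|d1|d9|38|6b|2a|b3|

RES = [0xa8, 0x5f, 0xd1, 0xd9, 0x38, 0x6b, 0x2a, 0xb3]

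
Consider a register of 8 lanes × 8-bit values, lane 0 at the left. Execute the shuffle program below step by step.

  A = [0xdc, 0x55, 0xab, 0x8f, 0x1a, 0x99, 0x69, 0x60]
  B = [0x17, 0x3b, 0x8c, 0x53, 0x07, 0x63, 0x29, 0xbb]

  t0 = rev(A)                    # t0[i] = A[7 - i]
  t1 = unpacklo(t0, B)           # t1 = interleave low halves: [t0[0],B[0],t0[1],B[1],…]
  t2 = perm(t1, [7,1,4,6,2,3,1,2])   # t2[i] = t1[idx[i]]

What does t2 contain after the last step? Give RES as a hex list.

RES = [0x53, 0x17, 0x99, 0x1a, 0x69, 0x3b, 0x17, 0x69]

  t0: 60 69 99 1a 8f ab 55 dc
  t1: 60 17 69 3b 99 8c 1a 53
  t2: 53 17 99 1a 69 3b 17 69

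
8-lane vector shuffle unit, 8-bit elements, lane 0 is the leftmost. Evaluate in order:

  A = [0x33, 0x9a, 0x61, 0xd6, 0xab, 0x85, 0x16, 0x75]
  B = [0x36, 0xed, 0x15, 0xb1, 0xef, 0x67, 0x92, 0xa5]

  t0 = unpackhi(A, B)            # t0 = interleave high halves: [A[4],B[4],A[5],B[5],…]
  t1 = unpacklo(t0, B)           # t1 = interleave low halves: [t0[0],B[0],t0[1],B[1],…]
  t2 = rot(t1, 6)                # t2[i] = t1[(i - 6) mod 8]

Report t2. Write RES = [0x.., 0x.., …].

RES = [0xef, 0xed, 0x85, 0x15, 0x67, 0xb1, 0xab, 0x36]

  t0: ab ef 85 67 16 92 75 a5
  t1: ab 36 ef ed 85 15 67 b1
  t2: ef ed 85 15 67 b1 ab 36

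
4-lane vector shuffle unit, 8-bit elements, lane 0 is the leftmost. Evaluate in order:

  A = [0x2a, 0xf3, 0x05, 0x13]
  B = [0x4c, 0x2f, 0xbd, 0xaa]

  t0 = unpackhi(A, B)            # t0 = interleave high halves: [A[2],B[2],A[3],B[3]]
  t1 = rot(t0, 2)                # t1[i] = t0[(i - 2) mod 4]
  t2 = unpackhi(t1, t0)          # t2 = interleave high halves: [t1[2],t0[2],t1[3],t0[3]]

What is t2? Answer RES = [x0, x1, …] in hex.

RES = [ 0x05  0x13  0xbd  0xaa ]

→ t0 |05|bd|13|aa|
→ t1 |13|aa|05|bd|
→ t2 |05|13|bd|aa|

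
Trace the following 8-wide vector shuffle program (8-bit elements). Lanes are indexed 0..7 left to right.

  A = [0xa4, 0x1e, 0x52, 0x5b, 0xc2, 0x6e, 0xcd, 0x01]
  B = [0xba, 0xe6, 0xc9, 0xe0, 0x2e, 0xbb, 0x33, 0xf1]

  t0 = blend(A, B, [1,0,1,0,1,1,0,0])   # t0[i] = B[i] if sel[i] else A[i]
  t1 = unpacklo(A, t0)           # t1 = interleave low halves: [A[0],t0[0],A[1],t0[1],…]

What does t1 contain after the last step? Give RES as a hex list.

→ t0 |ba|1e|c9|5b|2e|bb|cd|01|
→ t1 |a4|ba|1e|1e|52|c9|5b|5b|

RES = [0xa4, 0xba, 0x1e, 0x1e, 0x52, 0xc9, 0x5b, 0x5b]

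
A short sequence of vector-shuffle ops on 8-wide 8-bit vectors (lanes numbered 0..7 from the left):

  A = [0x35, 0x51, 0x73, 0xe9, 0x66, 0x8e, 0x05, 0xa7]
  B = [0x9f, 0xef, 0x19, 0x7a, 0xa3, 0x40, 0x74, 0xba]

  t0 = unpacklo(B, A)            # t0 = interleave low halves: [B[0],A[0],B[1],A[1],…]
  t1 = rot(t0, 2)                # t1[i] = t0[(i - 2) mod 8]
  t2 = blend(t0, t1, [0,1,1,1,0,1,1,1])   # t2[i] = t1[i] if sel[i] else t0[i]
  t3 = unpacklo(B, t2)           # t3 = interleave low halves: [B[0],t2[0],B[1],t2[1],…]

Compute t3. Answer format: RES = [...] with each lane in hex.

→ t0 |9f|35|ef|51|19|73|7a|e9|
→ t1 |7a|e9|9f|35|ef|51|19|73|
→ t2 |9f|e9|9f|35|19|51|19|73|
→ t3 |9f|9f|ef|e9|19|9f|7a|35|

RES = [ 0x9f  0x9f  0xef  0xe9  0x19  0x9f  0x7a  0x35 ]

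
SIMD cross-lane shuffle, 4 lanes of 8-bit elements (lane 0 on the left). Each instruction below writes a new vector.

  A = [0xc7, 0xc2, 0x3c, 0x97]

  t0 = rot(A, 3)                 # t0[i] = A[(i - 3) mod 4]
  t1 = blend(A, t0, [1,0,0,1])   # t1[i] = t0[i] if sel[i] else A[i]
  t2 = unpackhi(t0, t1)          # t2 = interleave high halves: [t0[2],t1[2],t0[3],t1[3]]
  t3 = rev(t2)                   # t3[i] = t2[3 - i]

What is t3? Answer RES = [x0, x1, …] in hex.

RES = [0xc7, 0xc7, 0x3c, 0x97]

  t0: c2 3c 97 c7
  t1: c2 c2 3c c7
  t2: 97 3c c7 c7
  t3: c7 c7 3c 97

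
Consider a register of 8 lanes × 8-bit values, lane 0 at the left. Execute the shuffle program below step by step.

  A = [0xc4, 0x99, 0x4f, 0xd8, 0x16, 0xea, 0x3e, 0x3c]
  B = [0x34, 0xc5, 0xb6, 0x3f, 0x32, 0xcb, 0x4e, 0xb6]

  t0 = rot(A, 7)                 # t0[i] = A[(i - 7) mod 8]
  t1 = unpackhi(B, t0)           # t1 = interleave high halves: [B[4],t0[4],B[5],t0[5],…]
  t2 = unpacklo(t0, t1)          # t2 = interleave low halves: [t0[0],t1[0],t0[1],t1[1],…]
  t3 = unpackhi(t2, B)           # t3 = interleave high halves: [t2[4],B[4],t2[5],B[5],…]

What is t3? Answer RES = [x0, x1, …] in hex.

t0 = [0x99, 0x4f, 0xd8, 0x16, 0xea, 0x3e, 0x3c, 0xc4]
t1 = [0x32, 0xea, 0xcb, 0x3e, 0x4e, 0x3c, 0xb6, 0xc4]
t2 = [0x99, 0x32, 0x4f, 0xea, 0xd8, 0xcb, 0x16, 0x3e]
t3 = [0xd8, 0x32, 0xcb, 0xcb, 0x16, 0x4e, 0x3e, 0xb6]

RES = [0xd8, 0x32, 0xcb, 0xcb, 0x16, 0x4e, 0x3e, 0xb6]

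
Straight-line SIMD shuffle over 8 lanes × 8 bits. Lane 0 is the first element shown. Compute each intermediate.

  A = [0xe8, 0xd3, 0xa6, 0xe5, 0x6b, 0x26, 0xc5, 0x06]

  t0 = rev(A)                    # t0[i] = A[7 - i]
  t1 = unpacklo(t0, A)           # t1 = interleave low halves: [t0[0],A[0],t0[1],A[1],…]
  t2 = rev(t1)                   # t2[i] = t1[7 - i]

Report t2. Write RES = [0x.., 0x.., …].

t0 = [0x06, 0xc5, 0x26, 0x6b, 0xe5, 0xa6, 0xd3, 0xe8]
t1 = [0x06, 0xe8, 0xc5, 0xd3, 0x26, 0xa6, 0x6b, 0xe5]
t2 = [0xe5, 0x6b, 0xa6, 0x26, 0xd3, 0xc5, 0xe8, 0x06]

RES = [0xe5, 0x6b, 0xa6, 0x26, 0xd3, 0xc5, 0xe8, 0x06]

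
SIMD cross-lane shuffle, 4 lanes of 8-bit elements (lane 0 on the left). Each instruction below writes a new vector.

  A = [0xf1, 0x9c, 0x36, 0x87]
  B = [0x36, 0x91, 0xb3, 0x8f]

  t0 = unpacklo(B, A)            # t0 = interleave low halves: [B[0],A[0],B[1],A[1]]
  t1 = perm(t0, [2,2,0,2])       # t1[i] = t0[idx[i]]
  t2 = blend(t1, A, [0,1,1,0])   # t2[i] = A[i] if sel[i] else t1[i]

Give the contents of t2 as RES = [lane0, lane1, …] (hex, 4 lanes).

t0 = [0x36, 0xf1, 0x91, 0x9c]
t1 = [0x91, 0x91, 0x36, 0x91]
t2 = [0x91, 0x9c, 0x36, 0x91]

RES = [0x91, 0x9c, 0x36, 0x91]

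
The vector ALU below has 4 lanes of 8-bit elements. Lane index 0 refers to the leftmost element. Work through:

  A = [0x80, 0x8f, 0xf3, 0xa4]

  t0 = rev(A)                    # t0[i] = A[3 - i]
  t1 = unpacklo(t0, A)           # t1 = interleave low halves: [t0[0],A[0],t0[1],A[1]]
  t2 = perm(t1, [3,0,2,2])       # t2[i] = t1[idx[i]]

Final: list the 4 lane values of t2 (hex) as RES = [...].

  t0: a4 f3 8f 80
  t1: a4 80 f3 8f
  t2: 8f a4 f3 f3

RES = [0x8f, 0xa4, 0xf3, 0xf3]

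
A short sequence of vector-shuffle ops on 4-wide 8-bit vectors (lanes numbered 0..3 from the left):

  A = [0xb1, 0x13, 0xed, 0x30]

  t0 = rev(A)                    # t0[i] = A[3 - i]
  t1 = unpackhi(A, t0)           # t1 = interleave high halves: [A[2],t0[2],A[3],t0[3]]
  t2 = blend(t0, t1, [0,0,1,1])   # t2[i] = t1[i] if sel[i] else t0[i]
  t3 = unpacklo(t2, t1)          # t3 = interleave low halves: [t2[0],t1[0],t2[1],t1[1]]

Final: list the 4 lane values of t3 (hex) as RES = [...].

t0 = [0x30, 0xed, 0x13, 0xb1]
t1 = [0xed, 0x13, 0x30, 0xb1]
t2 = [0x30, 0xed, 0x30, 0xb1]
t3 = [0x30, 0xed, 0xed, 0x13]

RES = [ 0x30  0xed  0xed  0x13 ]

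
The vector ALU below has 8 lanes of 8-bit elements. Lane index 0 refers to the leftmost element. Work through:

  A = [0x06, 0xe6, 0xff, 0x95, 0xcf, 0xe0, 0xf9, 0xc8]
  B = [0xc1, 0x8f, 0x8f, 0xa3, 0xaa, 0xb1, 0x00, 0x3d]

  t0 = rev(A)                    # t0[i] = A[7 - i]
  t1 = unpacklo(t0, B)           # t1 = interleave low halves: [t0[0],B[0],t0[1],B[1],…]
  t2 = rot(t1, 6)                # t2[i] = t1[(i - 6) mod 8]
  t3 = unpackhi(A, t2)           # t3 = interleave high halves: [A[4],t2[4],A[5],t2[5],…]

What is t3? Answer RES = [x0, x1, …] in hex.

→ t0 |c8|f9|e0|cf|95|ff|e6|06|
→ t1 |c8|c1|f9|8f|e0|8f|cf|a3|
→ t2 |f9|8f|e0|8f|cf|a3|c8|c1|
→ t3 |cf|cf|e0|a3|f9|c8|c8|c1|

RES = [ 0xcf  0xcf  0xe0  0xa3  0xf9  0xc8  0xc8  0xc1 ]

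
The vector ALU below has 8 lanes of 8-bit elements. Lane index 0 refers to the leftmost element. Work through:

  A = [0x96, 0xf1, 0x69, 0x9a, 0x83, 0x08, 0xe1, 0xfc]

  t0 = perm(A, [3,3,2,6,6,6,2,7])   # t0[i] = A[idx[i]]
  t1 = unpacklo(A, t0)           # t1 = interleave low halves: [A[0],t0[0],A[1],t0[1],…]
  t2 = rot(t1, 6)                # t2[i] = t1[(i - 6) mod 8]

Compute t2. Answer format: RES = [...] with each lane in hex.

RES = [ 0xf1  0x9a  0x69  0x69  0x9a  0xe1  0x96  0x9a ]

  t0: 9a 9a 69 e1 e1 e1 69 fc
  t1: 96 9a f1 9a 69 69 9a e1
  t2: f1 9a 69 69 9a e1 96 9a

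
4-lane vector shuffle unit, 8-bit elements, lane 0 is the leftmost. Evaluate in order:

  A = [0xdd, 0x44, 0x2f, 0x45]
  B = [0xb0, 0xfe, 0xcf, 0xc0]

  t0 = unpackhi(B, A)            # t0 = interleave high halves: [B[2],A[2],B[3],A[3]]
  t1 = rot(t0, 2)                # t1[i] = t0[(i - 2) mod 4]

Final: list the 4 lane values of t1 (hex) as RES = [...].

t0 = [0xcf, 0x2f, 0xc0, 0x45]
t1 = [0xc0, 0x45, 0xcf, 0x2f]

RES = [0xc0, 0x45, 0xcf, 0x2f]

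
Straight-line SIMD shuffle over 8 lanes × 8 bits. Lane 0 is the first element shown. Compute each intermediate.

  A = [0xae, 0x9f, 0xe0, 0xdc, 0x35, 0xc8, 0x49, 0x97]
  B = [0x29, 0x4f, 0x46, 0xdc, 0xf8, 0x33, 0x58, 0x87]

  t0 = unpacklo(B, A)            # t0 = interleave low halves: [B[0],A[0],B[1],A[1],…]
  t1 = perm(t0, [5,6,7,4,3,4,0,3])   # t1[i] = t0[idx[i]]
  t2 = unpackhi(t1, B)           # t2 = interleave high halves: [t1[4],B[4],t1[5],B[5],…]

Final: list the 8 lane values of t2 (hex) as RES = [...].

RES = [ 0x9f  0xf8  0x46  0x33  0x29  0x58  0x9f  0x87 ]

  t0: 29 ae 4f 9f 46 e0 dc dc
  t1: e0 dc dc 46 9f 46 29 9f
  t2: 9f f8 46 33 29 58 9f 87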